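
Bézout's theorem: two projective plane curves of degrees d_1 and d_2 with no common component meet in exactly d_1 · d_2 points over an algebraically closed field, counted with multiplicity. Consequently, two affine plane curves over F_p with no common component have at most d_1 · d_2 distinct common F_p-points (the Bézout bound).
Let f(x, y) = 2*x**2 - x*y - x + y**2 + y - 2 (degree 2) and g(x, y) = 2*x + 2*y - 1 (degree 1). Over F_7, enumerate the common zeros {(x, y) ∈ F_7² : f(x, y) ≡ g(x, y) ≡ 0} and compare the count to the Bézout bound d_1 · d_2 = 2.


Common zeros: ∅; count = 0; Bézout bound = 2.

deg(f) = 2, deg(g) = 1, so Bézout bound = 2.
Scan x ∈ F_7. For each x, list the y ∈ F_7 with f(x, y) ≡ 0 and those with g(x, y) ≡ 0 (mod 7); the common zeros in that column are the intersection.
  x = 0: f ≡ 0 at y ∈ {1, 5}; g ≡ 0 at y ∈ {4}; common: ∅.
  x = 1: f ≡ 0 at y ∈ {1, 6}; g ≡ 0 at y ∈ {3}; common: ∅.
  x = 2: f ≡ 0 at y ∈ ∅; g ≡ 0 at y ∈ {2}; common: ∅.
  x = 3: f ≡ 0 at y ∈ {4, 5}; g ≡ 0 at y ∈ {1}; common: ∅.
  x = 4: f ≡ 0 at y ∈ ∅; g ≡ 0 at y ∈ {0}; common: ∅.
  x = 5: f ≡ 0 at y ∈ ∅; g ≡ 0 at y ∈ {6}; common: ∅.
  x = 6: f ≡ 0 at y ∈ {6}; g ≡ 0 at y ∈ {5}; common: ∅.
Collecting: common zeros = ∅, so the count is 0.
Comparison with the Bézout bound: 0 ≤ 2 = deg(f)·deg(g), as expected for curves with no common component (the affine F_7-count falls short of the bound because intersections may lie at infinity, over extension fields, or carry multiplicity).


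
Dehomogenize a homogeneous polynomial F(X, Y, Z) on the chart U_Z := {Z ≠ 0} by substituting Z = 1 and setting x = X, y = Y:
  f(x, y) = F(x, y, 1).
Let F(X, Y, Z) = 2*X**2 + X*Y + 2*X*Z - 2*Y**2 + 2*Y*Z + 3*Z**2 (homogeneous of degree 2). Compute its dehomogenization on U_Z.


f(x, y) = 2*x**2 + x*y + 2*x - 2*y**2 + 2*y + 3

On U_Z we set Z = 1. Each monomial c·X^i·Y^j·Z^k in F becomes c·x^i·y^j·1^k = c·x^i·y^j.
Substituting Z = 1: F(X, Y, 1) = 2*x**2 + x*y + 2*x - 2*y**2 + 2*y + 3.
Note: deg(f) ≤ deg(F) = 2; strict inequality happens when F is divisible by Z (lost terms).


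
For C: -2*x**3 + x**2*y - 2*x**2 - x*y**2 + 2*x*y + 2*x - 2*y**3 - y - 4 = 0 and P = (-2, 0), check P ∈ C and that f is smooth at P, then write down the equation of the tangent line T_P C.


Tangent line at P: -14*x - y - 28 = 0.

Step 1: f(-2, 0) = 0, so P lies on C.
Step 2: partial derivatives
  f_x(x, y) = -6*x**2 + 2*x*y - 4*x - y**2 + 2*y + 2, f_y(x, y) = x**2 - 2*x*y + 2*x - 6*y**2 - 1.
  f_x(P) = -14, f_y(P) = -1 (gradient nonzero, so P is smooth).
Step 3: tangent line at P: -14·(x − -2) + -1·(y − 0) = 0.
Expanding: -14*x - y - 28 = 0.


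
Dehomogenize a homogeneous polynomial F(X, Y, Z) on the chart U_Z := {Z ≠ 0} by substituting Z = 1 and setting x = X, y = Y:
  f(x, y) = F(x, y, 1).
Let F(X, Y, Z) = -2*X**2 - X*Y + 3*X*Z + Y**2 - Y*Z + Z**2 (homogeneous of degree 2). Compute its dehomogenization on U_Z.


f(x, y) = -2*x**2 - x*y + 3*x + y**2 - y + 1

On U_Z we set Z = 1. Each monomial c·X^i·Y^j·Z^k in F becomes c·x^i·y^j·1^k = c·x^i·y^j.
Substituting Z = 1: F(X, Y, 1) = -2*x**2 - x*y + 3*x + y**2 - y + 1.
Note: deg(f) ≤ deg(F) = 2; strict inequality happens when F is divisible by Z (lost terms).


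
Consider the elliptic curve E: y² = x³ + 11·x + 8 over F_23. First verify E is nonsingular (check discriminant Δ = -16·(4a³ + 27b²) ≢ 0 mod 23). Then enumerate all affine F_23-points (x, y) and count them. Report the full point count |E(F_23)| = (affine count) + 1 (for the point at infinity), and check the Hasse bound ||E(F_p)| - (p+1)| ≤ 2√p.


Affine points = {(0, 10), (0, 13), (4, 1), (4, 22), (5, 2), (5, 21), (9, 10), (9, 13), (13, 5), (13, 18), (14, 10), (14, 13), (15, 11), (15, 12), (16, 5), (16, 18), (17, 5), (17, 18), (18, 9), (18, 14), (21, 1), (21, 22)}; affine count = 22; |E(F_23)| = 23.

Discriminant check: Δ ∝ 4a³ + 27b² = 4·11³ + 27·8² = 4·1331 + 27·64 ≡ 14 (mod 23). Nonzero ⇒ E is nonsingular.
For each x ∈ F_23, compute rhs = x³ + 11·x + 8 mod 23, then count y ∈ F_23 with y² ≡ rhs.
  x = 0: rhs = 8, matching y values: 10, 13 (2 points).
  x = 1: rhs = 20, matching y values: none (0 points).
  x = 2: rhs = 15, matching y values: none (0 points).
  x = 3: rhs = 22, matching y values: none (0 points).
  x = 4: rhs = 1, matching y values: 1, 22 (2 points).
  x = 5: rhs = 4, matching y values: 2, 21 (2 points).
  x = 6: rhs = 14, matching y values: none (0 points).
  x = 7: rhs = 14, matching y values: none (0 points).
  x = 8: rhs = 10, matching y values: none (0 points).
  x = 9: rhs = 8, matching y values: 10, 13 (2 points).
  x = 10: rhs = 14, matching y values: none (0 points).
  x = 11: rhs = 11, matching y values: none (0 points).
  x = 12: rhs = 5, matching y values: none (0 points).
  x = 13: rhs = 2, matching y values: 5, 18 (2 points).
  x = 14: rhs = 8, matching y values: 10, 13 (2 points).
  x = 15: rhs = 6, matching y values: 11, 12 (2 points).
  x = 16: rhs = 2, matching y values: 5, 18 (2 points).
  x = 17: rhs = 2, matching y values: 5, 18 (2 points).
  x = 18: rhs = 12, matching y values: 9, 14 (2 points).
  x = 19: rhs = 15, matching y values: none (0 points).
  x = 20: rhs = 17, matching y values: none (0 points).
  x = 21: rhs = 1, matching y values: 1, 22 (2 points).
  x = 22: rhs = 19, matching y values: none (0 points).
Total affine count: 22.
Full point count |E(F_23)| = 22 + 1 = 23.
Hasse bound: |23 − (23+1)| = |-1| = 1 ≤ 2√23 ≈ 9.5917 ✓.


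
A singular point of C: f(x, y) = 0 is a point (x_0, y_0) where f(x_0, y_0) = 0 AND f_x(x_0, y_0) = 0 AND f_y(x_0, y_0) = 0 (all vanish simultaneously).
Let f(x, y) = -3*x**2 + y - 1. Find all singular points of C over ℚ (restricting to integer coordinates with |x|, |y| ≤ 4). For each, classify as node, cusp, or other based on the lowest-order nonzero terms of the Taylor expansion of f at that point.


No singular points in the scanned grid; C is smooth there.

Compute partial derivatives:
  f_x = -6*x.
  f_y = 1.
f_y = 1 is a nonzero constant, so f_y never vanishes: no point (x, y) can satisfy f = f_x = f_y = 0. In particular no (x, y) ∈ {−4, ..., 4}² is singular; the curve is smooth.


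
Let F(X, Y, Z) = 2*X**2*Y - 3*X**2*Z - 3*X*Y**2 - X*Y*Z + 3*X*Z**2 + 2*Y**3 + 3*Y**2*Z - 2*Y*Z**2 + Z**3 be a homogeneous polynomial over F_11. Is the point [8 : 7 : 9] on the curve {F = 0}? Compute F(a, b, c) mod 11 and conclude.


F(8,7,9) ≡ 2 (mod 11); P is NOT on the curve.

Evaluate F(8, 7, 9) term-by-term (mod 11).
  2*X**2*Y ↦ 2·64·7·1 = 896
  -3*X**2*Z ↦ -3·64·1·9 = -1728
  -3*X*Y**2 ↦ -3·8·49·1 = -1176
  -X*Y*Z ↦ -1·8·7·9 = -504
  3*X*Z**2 ↦ 3·8·1·81 = 1944
  2*Y**3 ↦ 2·1·343·1 = 686
  3*Y**2*Z ↦ 3·1·49·9 = 1323
  -2*Y*Z**2 ↦ -2·1·7·81 = -1134
  Z**3 ↦ 1·1·1·729 = 729
Sum: F(8, 7, 9) = (896) + (-1728) + (-1176) + (-504) + (1944) + (686) + (1323) + (-1134) + (729) = 1036.
Reducing mod 11: 1036 ≡ 2 (mod 11).
Since F(a, b, c) ≡ 2 ≠ 0 (mod 11), P does NOT lie on the curve.


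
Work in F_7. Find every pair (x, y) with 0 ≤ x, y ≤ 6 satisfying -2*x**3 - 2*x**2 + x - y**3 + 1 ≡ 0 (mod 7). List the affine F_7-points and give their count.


Affine F_7-points: {(0, 1), (0, 2), (0, 4), (2, 0), (4, 3), (4, 5), (4, 6), (5, 0), (6, 0)}; count = 9.

For each of the 49 pairs (x, y) ∈ F_7², evaluate f(x, y) mod 7. Record the zeros.
  x = 0: [0↦1, 1↦0, 2↦0, 3↦2, 4↦0, 5↦2, 6↦2]  zeros at y ∈ {1, 2, 4}
  x = 1: [0↦5, 1↦4, 2↦4, 3↦6, 4↦4, 5↦6, 6↦6]  zeros at y ∈ ∅
  x = 2: [0↦0, 1↦6, 2↦6, 3↦1, 4↦6, 5↦1, 6↦1]  zeros at y ∈ {0}
  x = 3: [0↦2, 1↦1, 2↦1, 3↦3, 4↦1, 5↦3, 6↦3]  zeros at y ∈ ∅
  x = 4: [0↦6, 1↦5, 2↦5, 3↦0, 4↦5, 5↦0, 6↦0]  zeros at y ∈ {3, 5, 6}
  x = 5: [0↦0, 1↦6, 2↦6, 3↦1, 4↦6, 5↦1, 6↦1]  zeros at y ∈ {0}
  x = 6: [0↦0, 1↦6, 2↦6, 3↦1, 4↦6, 5↦1, 6↦1]  zeros at y ∈ {0}
Collecting zeros: affine points = {(0, 1), (0, 2), (0, 4), (2, 0), (4, 3), (4, 5), (4, 6), (5, 0), (6, 0)}.
Total count |C(F_7)_aff| = 9.


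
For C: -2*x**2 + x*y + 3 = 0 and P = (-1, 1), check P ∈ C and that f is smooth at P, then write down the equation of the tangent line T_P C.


Tangent line at P: 5*x - y + 6 = 0.

Step 1: f(-1, 1) = 0, so P lies on C.
Step 2: partial derivatives
  f_x(x, y) = -4*x + y, f_y(x, y) = x.
  f_x(P) = 5, f_y(P) = -1 (gradient nonzero, so P is smooth).
Step 3: tangent line at P: 5·(x − -1) + -1·(y − 1) = 0.
Expanding: 5*x - y + 6 = 0.


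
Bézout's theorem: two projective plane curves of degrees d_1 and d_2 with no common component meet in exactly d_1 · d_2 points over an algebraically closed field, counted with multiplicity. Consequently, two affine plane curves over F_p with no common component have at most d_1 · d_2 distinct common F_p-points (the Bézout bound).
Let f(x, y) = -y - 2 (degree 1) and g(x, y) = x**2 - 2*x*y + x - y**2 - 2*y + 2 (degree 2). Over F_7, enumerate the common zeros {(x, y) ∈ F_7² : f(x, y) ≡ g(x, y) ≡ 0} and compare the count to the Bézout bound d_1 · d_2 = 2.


Common zeros: ∅; count = 0; Bézout bound = 2.

deg(f) = 1, deg(g) = 2, so Bézout bound = 2.
Scan x ∈ F_7. For each x, list the y ∈ F_7 with f(x, y) ≡ 0 and those with g(x, y) ≡ 0 (mod 7); the common zeros in that column are the intersection.
  x = 0: f ≡ 0 at y ∈ {5}; g ≡ 0 at y ∈ ∅; common: ∅.
  x = 1: f ≡ 0 at y ∈ {5}; g ≡ 0 at y ∈ {4, 6}; common: ∅.
  x = 2: f ≡ 0 at y ∈ {5}; g ≡ 0 at y ∈ ∅; common: ∅.
  x = 3: f ≡ 0 at y ∈ {5}; g ≡ 0 at y ∈ {0, 6}; common: ∅.
  x = 4: f ≡ 0 at y ∈ {5}; g ≡ 0 at y ∈ ∅; common: ∅.
  x = 5: f ≡ 0 at y ∈ {5}; g ≡ 0 at y ∈ ∅; common: ∅.
  x = 6: f ≡ 0 at y ∈ {5}; g ≡ 0 at y ∈ {3, 4}; common: ∅.
Collecting: common zeros = ∅, so the count is 0.
Comparison with the Bézout bound: 0 ≤ 2 = deg(f)·deg(g), as expected for curves with no common component (the affine F_7-count falls short of the bound because intersections may lie at infinity, over extension fields, or carry multiplicity).


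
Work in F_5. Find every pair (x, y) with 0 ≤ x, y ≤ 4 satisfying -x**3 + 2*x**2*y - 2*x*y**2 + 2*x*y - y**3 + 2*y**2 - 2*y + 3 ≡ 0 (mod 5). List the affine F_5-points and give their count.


Affine F_5-points: {(2, 0), (2, 3), (4, 1)}; count = 3.

For each of the 25 pairs (x, y) ∈ F_5², evaluate f(x, y) mod 5. Record the zeros.
  x = 0: [0↦3, 1↦2, 2↦4, 3↦3, 4↦3]  zeros at y ∈ ∅
  x = 1: [0↦2, 1↦3, 2↦3, 3↦1, 4↦1]  zeros at y ∈ ∅
  x = 2: [0↦0, 1↦2, 2↦4, 3↦0, 4↦4]  zeros at y ∈ {0, 3}
  x = 3: [0↦1, 1↦3, 2↦1, 3↦4, 4↦1]  zeros at y ∈ ∅
  x = 4: [0↦4, 1↦0, 2↦3, 3↦2, 4↦1]  zeros at y ∈ {1}
Collecting zeros: affine points = {(2, 0), (2, 3), (4, 1)}.
Total count |C(F_5)_aff| = 3.


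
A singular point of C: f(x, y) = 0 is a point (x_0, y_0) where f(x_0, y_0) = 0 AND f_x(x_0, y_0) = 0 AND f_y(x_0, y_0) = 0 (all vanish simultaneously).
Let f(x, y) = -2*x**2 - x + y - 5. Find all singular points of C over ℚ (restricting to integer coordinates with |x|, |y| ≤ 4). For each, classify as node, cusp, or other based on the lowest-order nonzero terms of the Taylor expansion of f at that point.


No singular points in the scanned grid; C is smooth there.

Compute partial derivatives:
  f_x = -4*x - 1.
  f_y = 1.
f_y = 1 is a nonzero constant, so f_y never vanishes: no point (x, y) can satisfy f = f_x = f_y = 0. In particular no (x, y) ∈ {−4, ..., 4}² is singular; the curve is smooth.


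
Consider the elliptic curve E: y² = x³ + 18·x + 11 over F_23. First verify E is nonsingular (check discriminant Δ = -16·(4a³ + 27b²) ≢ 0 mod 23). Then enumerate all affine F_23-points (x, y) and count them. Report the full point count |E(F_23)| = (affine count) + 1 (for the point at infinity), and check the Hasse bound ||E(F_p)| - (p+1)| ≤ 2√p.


Affine points = {(2, 3), (2, 20), (3, 0), (4, 3), (4, 20), (6, 6), (6, 17), (8, 0), (10, 8), (10, 15), (12, 0), (13, 2), (13, 21), (16, 5), (16, 18), (17, 3), (17, 20), (18, 7), (18, 16), (19, 6), (19, 17), (21, 6), (21, 17)}; affine count = 23; |E(F_23)| = 24.

Discriminant check: Δ ∝ 4a³ + 27b² = 4·18³ + 27·11² = 4·5832 + 27·121 ≡ 7 (mod 23). Nonzero ⇒ E is nonsingular.
For each x ∈ F_23, compute rhs = x³ + 18·x + 11 mod 23, then count y ∈ F_23 with y² ≡ rhs.
  x = 0: rhs = 11, matching y values: none (0 points).
  x = 1: rhs = 7, matching y values: none (0 points).
  x = 2: rhs = 9, matching y values: 3, 20 (2 points).
  x = 3: rhs = 0, matching y values: 0 (1 points).
  x = 4: rhs = 9, matching y values: 3, 20 (2 points).
  x = 5: rhs = 19, matching y values: none (0 points).
  x = 6: rhs = 13, matching y values: 6, 17 (2 points).
  x = 7: rhs = 20, matching y values: none (0 points).
  x = 8: rhs = 0, matching y values: 0 (1 points).
  x = 9: rhs = 5, matching y values: none (0 points).
  x = 10: rhs = 18, matching y values: 8, 15 (2 points).
  x = 11: rhs = 22, matching y values: none (0 points).
  x = 12: rhs = 0, matching y values: 0 (1 points).
  x = 13: rhs = 4, matching y values: 2, 21 (2 points).
  x = 14: rhs = 17, matching y values: none (0 points).
  x = 15: rhs = 22, matching y values: none (0 points).
  x = 16: rhs = 2, matching y values: 5, 18 (2 points).
  x = 17: rhs = 9, matching y values: 3, 20 (2 points).
  x = 18: rhs = 3, matching y values: 7, 16 (2 points).
  x = 19: rhs = 13, matching y values: 6, 17 (2 points).
  x = 20: rhs = 22, matching y values: none (0 points).
  x = 21: rhs = 13, matching y values: 6, 17 (2 points).
  x = 22: rhs = 15, matching y values: none (0 points).
Total affine count: 23.
Full point count |E(F_23)| = 23 + 1 = 24.
Hasse bound: |24 − (23+1)| = |0| = 0 ≤ 2√23 ≈ 9.5917 ✓.


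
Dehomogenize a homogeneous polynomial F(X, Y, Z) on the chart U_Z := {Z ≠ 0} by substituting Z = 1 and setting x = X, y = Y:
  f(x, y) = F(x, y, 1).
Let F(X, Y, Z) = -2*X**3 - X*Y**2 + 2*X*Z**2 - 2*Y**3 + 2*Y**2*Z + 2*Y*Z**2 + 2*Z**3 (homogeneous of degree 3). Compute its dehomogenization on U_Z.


f(x, y) = -2*x**3 - x*y**2 + 2*x - 2*y**3 + 2*y**2 + 2*y + 2

On U_Z we set Z = 1. Each monomial c·X^i·Y^j·Z^k in F becomes c·x^i·y^j·1^k = c·x^i·y^j.
Substituting Z = 1: F(X, Y, 1) = -2*x**3 - x*y**2 + 2*x - 2*y**3 + 2*y**2 + 2*y + 2.
Note: deg(f) ≤ deg(F) = 3; strict inequality happens when F is divisible by Z (lost terms).


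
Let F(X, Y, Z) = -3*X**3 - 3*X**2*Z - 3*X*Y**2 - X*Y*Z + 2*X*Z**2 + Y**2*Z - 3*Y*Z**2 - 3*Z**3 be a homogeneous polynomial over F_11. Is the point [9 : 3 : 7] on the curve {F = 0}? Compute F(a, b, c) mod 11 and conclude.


F(9,3,7) ≡ 6 (mod 11); P is NOT on the curve.

Evaluate F(9, 3, 7) term-by-term (mod 11).
  -3*X**3 ↦ -3·729·1·1 = -2187
  -3*X**2*Z ↦ -3·81·1·7 = -1701
  -3*X*Y**2 ↦ -3·9·9·1 = -243
  -X*Y*Z ↦ -1·9·3·7 = -189
  2*X*Z**2 ↦ 2·9·1·49 = 882
  Y**2*Z ↦ 1·1·9·7 = 63
  -3*Y*Z**2 ↦ -3·1·3·49 = -441
  -3*Z**3 ↦ -3·1·1·343 = -1029
Sum: F(9, 3, 7) = (-2187) + (-1701) + (-243) + (-189) + (882) + (63) + (-441) + (-1029) = -4845.
Reducing mod 11: -4845 ≡ 6 (mod 11).
Since F(a, b, c) ≡ 6 ≠ 0 (mod 11), P does NOT lie on the curve.


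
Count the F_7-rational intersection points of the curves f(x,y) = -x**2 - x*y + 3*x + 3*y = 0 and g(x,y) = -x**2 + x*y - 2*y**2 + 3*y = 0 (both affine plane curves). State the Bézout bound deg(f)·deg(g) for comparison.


Common zeros: {(0, 0), (1, 6)}; count = 2; Bézout bound = 4.

deg(f) = 2, deg(g) = 2, so Bézout bound = 4.
Scan x ∈ F_7. For each x, list the y ∈ F_7 with f(x, y) ≡ 0 and those with g(x, y) ≡ 0 (mod 7); the common zeros in that column are the intersection.
  x = 0: f ≡ 0 at y ∈ {0}; g ≡ 0 at y ∈ {0, 5}; common: {0}.
  x = 1: f ≡ 0 at y ∈ {6}; g ≡ 0 at y ∈ {3, 6}; common: {6}.
  x = 2: f ≡ 0 at y ∈ {5}; g ≡ 0 at y ∈ {3}; common: ∅.
  x = 3: f ≡ 0 at y ∈ {0, 1, 2, 3, 4, 5, 6}; g ≡ 0 at y ∈ ∅; common: ∅.
  x = 4: f ≡ 0 at y ∈ {3}; g ≡ 0 at y ∈ ∅; common: ∅.
  x = 5: f ≡ 0 at y ∈ {2}; g ≡ 0 at y ∈ {5, 6}; common: ∅.
  x = 6: f ≡ 0 at y ∈ {1}; g ≡ 0 at y ∈ ∅; common: ∅.
Collecting: common zeros = {(0, 0), (1, 6)}, so the count is 2.
Comparison with the Bézout bound: 2 ≤ 4 = deg(f)·deg(g), as expected for curves with no common component (the affine F_7-count falls short of the bound because intersections may lie at infinity, over extension fields, or carry multiplicity).


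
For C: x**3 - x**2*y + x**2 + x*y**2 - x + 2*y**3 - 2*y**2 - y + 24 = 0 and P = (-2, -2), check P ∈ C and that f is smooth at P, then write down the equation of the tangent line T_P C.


Tangent line at P: 3*x + 35*y + 76 = 0.

Step 1: f(-2, -2) = 0, so P lies on C.
Step 2: partial derivatives
  f_x(x, y) = 3*x**2 - 2*x*y + 2*x + y**2 - 1, f_y(x, y) = -x**2 + 2*x*y + 6*y**2 - 4*y - 1.
  f_x(P) = 3, f_y(P) = 35 (gradient nonzero, so P is smooth).
Step 3: tangent line at P: 3·(x − -2) + 35·(y − -2) = 0.
Expanding: 3*x + 35*y + 76 = 0.


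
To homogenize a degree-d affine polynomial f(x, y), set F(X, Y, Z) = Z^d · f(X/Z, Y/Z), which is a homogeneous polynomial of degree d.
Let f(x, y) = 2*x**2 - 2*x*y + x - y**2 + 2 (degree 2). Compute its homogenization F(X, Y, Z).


F(X, Y, Z) = 2*X**2 - 2*X*Y + X*Z - Y**2 + 2*Z**2

deg(f) = 2.
Substitute x = X/Z, y = Y/Z into f, then multiply by Z^2.
  monomial 2·x^2·y^0 ↦ 2·X^2·Y^0·Z^0.
  monomial -2·x^1·y^1 ↦ -2·X^1·Y^1·Z^0.
  monomial 1·x^1·y^0 ↦ 1·X^1·Y^0·Z^1.
  monomial -1·x^0·y^2 ↦ -1·X^0·Y^2·Z^0.
  monomial 2·x^0·y^0 ↦ 2·X^0·Y^0·Z^2.
Collecting: F(X, Y, Z) = 2*X**2 - 2*X*Y + X*Z - Y**2 + 2*Z**2.


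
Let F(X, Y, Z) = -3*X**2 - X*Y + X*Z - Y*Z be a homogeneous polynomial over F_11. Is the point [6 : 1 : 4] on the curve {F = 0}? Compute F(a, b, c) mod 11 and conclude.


F(6,1,4) ≡ 5 (mod 11); P is NOT on the curve.

Evaluate F(6, 1, 4) term-by-term (mod 11).
  -3*X**2 ↦ -3·36·1·1 = -108
  -X*Y ↦ -1·6·1·1 = -6
  X*Z ↦ 1·6·1·4 = 24
  -Y*Z ↦ -1·1·1·4 = -4
Sum: F(6, 1, 4) = (-108) + (-6) + (24) + (-4) = -94.
Reducing mod 11: -94 ≡ 5 (mod 11).
Since F(a, b, c) ≡ 5 ≠ 0 (mod 11), P does NOT lie on the curve.


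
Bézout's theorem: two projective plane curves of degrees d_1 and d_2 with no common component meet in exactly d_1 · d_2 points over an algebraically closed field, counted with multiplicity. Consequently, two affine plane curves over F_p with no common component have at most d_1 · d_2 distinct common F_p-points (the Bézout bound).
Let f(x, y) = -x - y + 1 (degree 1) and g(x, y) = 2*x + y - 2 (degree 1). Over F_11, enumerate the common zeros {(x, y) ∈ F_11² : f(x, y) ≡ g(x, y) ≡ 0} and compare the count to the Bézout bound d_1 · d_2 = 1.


Common zeros: {(1, 0)}; count = 1; Bézout bound = 1.

deg(f) = 1, deg(g) = 1, so Bézout bound = 1.
Scan x ∈ F_11. For each x, list the y ∈ F_11 with f(x, y) ≡ 0 and those with g(x, y) ≡ 0 (mod 11); the common zeros in that column are the intersection.
  x = 0: f ≡ 0 at y ∈ {1}; g ≡ 0 at y ∈ {2}; common: ∅.
  x = 1: f ≡ 0 at y ∈ {0}; g ≡ 0 at y ∈ {0}; common: {0}.
  x = 2: f ≡ 0 at y ∈ {10}; g ≡ 0 at y ∈ {9}; common: ∅.
  x = 3: f ≡ 0 at y ∈ {9}; g ≡ 0 at y ∈ {7}; common: ∅.
  x = 4: f ≡ 0 at y ∈ {8}; g ≡ 0 at y ∈ {5}; common: ∅.
  x = 5: f ≡ 0 at y ∈ {7}; g ≡ 0 at y ∈ {3}; common: ∅.
  x = 6: f ≡ 0 at y ∈ {6}; g ≡ 0 at y ∈ {1}; common: ∅.
  x = 7: f ≡ 0 at y ∈ {5}; g ≡ 0 at y ∈ {10}; common: ∅.
  x = 8: f ≡ 0 at y ∈ {4}; g ≡ 0 at y ∈ {8}; common: ∅.
  x = 9: f ≡ 0 at y ∈ {3}; g ≡ 0 at y ∈ {6}; common: ∅.
  x = 10: f ≡ 0 at y ∈ {2}; g ≡ 0 at y ∈ {4}; common: ∅.
Collecting: common zeros = {(1, 0)}, so the count is 1.
Comparison with the Bézout bound: 1 ≤ 1 = deg(f)·deg(g), as expected for curves with no common component (the bound is attained).


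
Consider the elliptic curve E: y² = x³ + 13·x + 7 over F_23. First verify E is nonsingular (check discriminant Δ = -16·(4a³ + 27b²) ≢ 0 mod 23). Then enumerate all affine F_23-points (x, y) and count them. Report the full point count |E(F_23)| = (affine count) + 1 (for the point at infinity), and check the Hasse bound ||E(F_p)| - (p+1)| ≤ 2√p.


Affine points = {(2, 8), (2, 15), (3, 2), (3, 21), (4, 10), (4, 13), (5, 6), (5, 17), (6, 5), (6, 18), (7, 2), (7, 21), (8, 5), (8, 18), (9, 5), (9, 18), (11, 3), (11, 20), (13, 2), (13, 21), (14, 9), (14, 14), (15, 9), (15, 14), (17, 9), (17, 14), (18, 1), (18, 22), (19, 11), (19, 12), (22, 4), (22, 19)}; affine count = 32; |E(F_23)| = 33.

Discriminant check: Δ ∝ 4a³ + 27b² = 4·13³ + 27·7² = 4·2197 + 27·49 ≡ 14 (mod 23). Nonzero ⇒ E is nonsingular.
For each x ∈ F_23, compute rhs = x³ + 13·x + 7 mod 23, then count y ∈ F_23 with y² ≡ rhs.
  x = 0: rhs = 7, matching y values: none (0 points).
  x = 1: rhs = 21, matching y values: none (0 points).
  x = 2: rhs = 18, matching y values: 8, 15 (2 points).
  x = 3: rhs = 4, matching y values: 2, 21 (2 points).
  x = 4: rhs = 8, matching y values: 10, 13 (2 points).
  x = 5: rhs = 13, matching y values: 6, 17 (2 points).
  x = 6: rhs = 2, matching y values: 5, 18 (2 points).
  x = 7: rhs = 4, matching y values: 2, 21 (2 points).
  x = 8: rhs = 2, matching y values: 5, 18 (2 points).
  x = 9: rhs = 2, matching y values: 5, 18 (2 points).
  x = 10: rhs = 10, matching y values: none (0 points).
  x = 11: rhs = 9, matching y values: 3, 20 (2 points).
  x = 12: rhs = 5, matching y values: none (0 points).
  x = 13: rhs = 4, matching y values: 2, 21 (2 points).
  x = 14: rhs = 12, matching y values: 9, 14 (2 points).
  x = 15: rhs = 12, matching y values: 9, 14 (2 points).
  x = 16: rhs = 10, matching y values: none (0 points).
  x = 17: rhs = 12, matching y values: 9, 14 (2 points).
  x = 18: rhs = 1, matching y values: 1, 22 (2 points).
  x = 19: rhs = 6, matching y values: 11, 12 (2 points).
  x = 20: rhs = 10, matching y values: none (0 points).
  x = 21: rhs = 19, matching y values: none (0 points).
  x = 22: rhs = 16, matching y values: 4, 19 (2 points).
Total affine count: 32.
Full point count |E(F_23)| = 32 + 1 = 33.
Hasse bound: |33 − (23+1)| = |9| = 9 ≤ 2√23 ≈ 9.5917 ✓.


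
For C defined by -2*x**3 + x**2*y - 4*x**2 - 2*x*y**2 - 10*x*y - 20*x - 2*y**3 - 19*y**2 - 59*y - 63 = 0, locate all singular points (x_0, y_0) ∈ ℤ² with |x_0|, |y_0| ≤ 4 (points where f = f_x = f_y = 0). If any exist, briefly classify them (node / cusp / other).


Singular points: {(-1, -3)}; classification: node.

Compute partial derivatives:
  f_x = -6*x**2 + 2*x*y - 8*x - 2*y**2 - 10*y - 20.
  f_y = x**2 - 4*x*y - 10*x - 6*y**2 - 38*y - 59.
Scan x_0 ∈ {−4, ..., 4}. For each x_0, f_y(x_0, y) is a polynomial in y; find its integer roots y ∈ {−4, ..., 4}, then test f_x and f at those candidates.
  x = -4: f_y(-4, y) = -6*y**2 - 22*y - 3; no integer root y with |y| ≤ 4.
  x = -3: f_y(-3, y) = -6*y**2 - 26*y - 20; vanishes at y ∈ {-1}. (-3, -1): f_x = -36 ≠ 0.
  x = -2: f_y(-2, y) = -6*y**2 - 30*y - 35; no integer root y with |y| ≤ 4.
  x = -1: f_y(-1, y) = -6*y**2 - 34*y - 48; vanishes at y ∈ {-3}. (-1, -3): f_x = 0, f = 0 — SINGULAR.
  x = 0: f_y(0, y) = -6*y**2 - 38*y - 59; no integer root y with |y| ≤ 4.
  x = 1: f_y(1, y) = -6*y**2 - 42*y - 68; no integer root y with |y| ≤ 4.
  x = 2: f_y(2, y) = -6*y**2 - 46*y - 75; no integer root y with |y| ≤ 4.
  x = 3: f_y(3, y) = -6*y**2 - 50*y - 80; no integer root y with |y| ≤ 4.
  x = 4: f_y(4, y) = -6*y**2 - 54*y - 83; no integer root y with |y| ≤ 4.
Only singular point on the grid: (-1, -3).
Classify: substitute x = -1 + u, y = -3 + v and expand: f = -2*u**3 + u**2*v - u**2 - 2*u*v**2 - 2*v**3 + v**2.
No constant or linear terms (consistent with a singular point). Quadratic part: -u**2 + v**2. Cubic part: -2*u**3 + u**2*v - 2*u*v**2 - 2*v**3.
The quadratic part v**2 - u**2 = (v − u)(v + u) splits into two distinct linear factors, so there are two distinct tangent lines y − -3 = ±(x − -1) — this is a node (ordinary double point).
Classification: node.


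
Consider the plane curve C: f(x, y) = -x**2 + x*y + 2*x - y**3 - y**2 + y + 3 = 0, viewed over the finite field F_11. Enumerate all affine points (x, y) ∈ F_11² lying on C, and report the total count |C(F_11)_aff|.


Affine F_11-points: {(1, 7), (2, 5), (2, 6), (2, 10), (3, 0), (4, 9), (5, 5), (6, 6), (7, 3), (7, 9), (8, 7), (9, 3), (10, 0), (10, 10)}; count = 14.

For each of the 121 pairs (x, y) ∈ F_11², evaluate f(x, y) mod 11. Record the zeros.
  x = 0: [0↦3, 1↦2, 2↦4, 3↦3, 4↦4, 5↦1, 6↦10, 7↦3, 8↦7, 9↦5, 10↦2]  zeros at y ∈ ∅
  x = 1: [0↦4, 1↦4, 2↦7, 3↦7, 4↦9, 5↦7, 6↦6, 7↦0, 8↦5, 9↦4, 10↦2]  zeros at y ∈ {7}
  x = 2: [0↦3, 1↦4, 2↦8, 3↦9, 4↦1, 5↦0, 6↦0, 7↦6, 8↦1, 9↦1, 10↦0]  zeros at y ∈ {5, 6, 10}
  x = 3: [0↦0, 1↦2, 2↦7, 3↦9, 4↦2, 5↦2, 6↦3, 7↦10, 8↦6, 9↦7, 10↦7]  zeros at y ∈ {0}
  x = 4: [0↦6, 1↦9, 2↦4, 3↦7, 4↦1, 5↦2, 6↦4, 7↦1, 8↦9, 9↦0, 10↦1]  zeros at y ∈ {9}
  x = 5: [0↦10, 1↦3, 2↦10, 3↦3, 4↦9, 5↦0, 6↦3, 7↦1, 8↦10, 9↦2, 10↦4]  zeros at y ∈ {5}
  x = 6: [0↦1, 1↦6, 2↦3, 3↦8, 4↦4, 5↦7, 6↦0, 7↦10, 8↦9, 9↦2, 10↦5]  zeros at y ∈ {6}
  x = 7: [0↦1, 1↦7, 2↦5, 3↦0, 4↦8, 5↦1, 6↦6, 7↦6, 8↦6, 9↦0, 10↦4]  zeros at y ∈ {3, 9}
  x = 8: [0↦10, 1↦6, 2↦5, 3↦1, 4↦10, 5↦4, 6↦10, 7↦0, 8↦1, 9↦7, 10↦1]  zeros at y ∈ {7}
  x = 9: [0↦6, 1↦3, 2↦3, 3↦0, 4↦10, 5↦5, 6↦1, 7↦3, 8↦5, 9↦1, 10↦7]  zeros at y ∈ {3}
  x = 10: [0↦0, 1↦9, 2↦10, 3↦8, 4↦8, 5↦4, 6↦1, 7↦4, 8↦7, 9↦4, 10↦0]  zeros at y ∈ {0, 10}
Collecting zeros: affine points = {(1, 7), (2, 5), (2, 6), (2, 10), (3, 0), (4, 9), (5, 5), (6, 6), (7, 3), (7, 9), (8, 7), (9, 3), (10, 0), (10, 10)}.
Total count |C(F_11)_aff| = 14.


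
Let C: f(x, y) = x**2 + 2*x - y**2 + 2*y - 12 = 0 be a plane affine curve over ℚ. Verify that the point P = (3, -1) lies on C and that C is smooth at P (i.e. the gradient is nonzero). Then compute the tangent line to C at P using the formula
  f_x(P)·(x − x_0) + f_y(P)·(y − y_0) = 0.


Tangent line at P: 8*x + 4*y - 20 = 0.

Step 1: f(3, -1) = 0, so P lies on C.
Step 2: partial derivatives
  f_x(x, y) = 2*x + 2, f_y(x, y) = 2 - 2*y.
  f_x(P) = 8, f_y(P) = 4 (gradient nonzero, so P is smooth).
Step 3: tangent line at P: 8·(x − 3) + 4·(y − -1) = 0.
Expanding: 8*x + 4*y - 20 = 0.


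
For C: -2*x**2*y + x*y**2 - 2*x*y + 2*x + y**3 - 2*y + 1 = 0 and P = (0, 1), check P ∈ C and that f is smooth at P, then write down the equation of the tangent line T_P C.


Tangent line at P: x + y - 1 = 0.

Step 1: f(0, 1) = 0, so P lies on C.
Step 2: partial derivatives
  f_x(x, y) = -4*x*y + y**2 - 2*y + 2, f_y(x, y) = -2*x**2 + 2*x*y - 2*x + 3*y**2 - 2.
  f_x(P) = 1, f_y(P) = 1 (gradient nonzero, so P is smooth).
Step 3: tangent line at P: 1·(x − 0) + 1·(y − 1) = 0.
Expanding: x + y - 1 = 0.


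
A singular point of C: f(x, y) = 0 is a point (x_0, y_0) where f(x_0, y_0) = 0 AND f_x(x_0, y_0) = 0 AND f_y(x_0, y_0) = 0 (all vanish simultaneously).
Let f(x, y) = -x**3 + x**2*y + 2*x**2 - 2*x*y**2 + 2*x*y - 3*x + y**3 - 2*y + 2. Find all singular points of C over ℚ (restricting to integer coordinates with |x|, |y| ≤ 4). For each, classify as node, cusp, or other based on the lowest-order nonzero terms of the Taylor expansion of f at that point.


Singular points: {(1, 1)}; classification: cusp.

Compute partial derivatives:
  f_x = -3*x**2 + 2*x*y + 4*x - 2*y**2 + 2*y - 3.
  f_y = x**2 - 4*x*y + 2*x + 3*y**2 - 2.
Scan x_0 ∈ {−4, ..., 4}. For each x_0, f_y(x_0, y) is a polynomial in y; find its integer roots y ∈ {−4, ..., 4}, then test f_x and f at those candidates.
  x = -4: f_y(-4, y) = 3*y**2 + 16*y + 6; no integer root y with |y| ≤ 4.
  x = -3: f_y(-3, y) = 3*y**2 + 12*y + 1; no integer root y with |y| ≤ 4.
  x = -2: f_y(-2, y) = 3*y**2 + 8*y - 2; no integer root y with |y| ≤ 4.
  x = -1: f_y(-1, y) = 3*y**2 + 4*y - 3; no integer root y with |y| ≤ 4.
  x = 0: f_y(0, y) = 3*y**2 - 2; no integer root y with |y| ≤ 4.
  x = 1: f_y(1, y) = 3*y**2 - 4*y + 1; vanishes at y ∈ {1}. (1, 1): f_x = 0, f = 0 — SINGULAR.
  x = 2: f_y(2, y) = 3*y**2 - 8*y + 6; no integer root y with |y| ≤ 4.
  x = 3: f_y(3, y) = 3*y**2 - 12*y + 13; no integer root y with |y| ≤ 4.
  x = 4: f_y(4, y) = 3*y**2 - 16*y + 22; no integer root y with |y| ≤ 4.
Only singular point on the grid: (1, 1).
Classify: substitute x = 1 + u, y = 1 + v and expand: f = -u**3 + u**2*v - 2*u*v**2 + v**3 + v**2.
No constant or linear terms (consistent with a singular point). Quadratic part: v**2. Cubic part: -u**3 + u**2*v - 2*u*v**2 + v**3.
The quadratic part v**2 is a perfect square, so there is a single (double) tangent line v = 0, i.e. y = 1. Restricting the cubic part to that line (v = 0) leaves -u**3 ≠ 0, so f is not divisible by v and the branch is v² ≈ u**3 to lowest order — this is a cusp.
Classification: cusp.


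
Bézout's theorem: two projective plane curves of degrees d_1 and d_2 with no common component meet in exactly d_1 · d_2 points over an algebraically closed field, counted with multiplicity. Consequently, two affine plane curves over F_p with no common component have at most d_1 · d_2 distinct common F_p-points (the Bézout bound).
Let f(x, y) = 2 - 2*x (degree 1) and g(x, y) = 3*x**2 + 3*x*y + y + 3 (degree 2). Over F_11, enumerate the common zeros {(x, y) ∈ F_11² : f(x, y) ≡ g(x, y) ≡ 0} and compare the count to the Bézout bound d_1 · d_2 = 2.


Common zeros: {(1, 4)}; count = 1; Bézout bound = 2.

deg(f) = 1, deg(g) = 2, so Bézout bound = 2.
Scan x ∈ F_11. For each x, list the y ∈ F_11 with f(x, y) ≡ 0 and those with g(x, y) ≡ 0 (mod 11); the common zeros in that column are the intersection.
  x = 0: f ≡ 0 at y ∈ ∅; g ≡ 0 at y ∈ {8}; common: ∅.
  x = 1: f ≡ 0 at y ∈ {0, 1, 2, 3, 4, 5, 6, 7, 8, 9, 10}; g ≡ 0 at y ∈ {4}; common: {4}.
  x = 2: f ≡ 0 at y ∈ ∅; g ≡ 0 at y ∈ {1}; common: ∅.
  x = 3: f ≡ 0 at y ∈ ∅; g ≡ 0 at y ∈ {8}; common: ∅.
  x = 4: f ≡ 0 at y ∈ ∅; g ≡ 0 at y ∈ {2}; common: ∅.
  x = 5: f ≡ 0 at y ∈ ∅; g ≡ 0 at y ∈ {2}; common: ∅.
  x = 6: f ≡ 0 at y ∈ ∅; g ≡ 0 at y ∈ {4}; common: ∅.
  x = 7: f ≡ 0 at y ∈ ∅; g ≡ 0 at y ∈ ∅; common: ∅.
  x = 8: f ≡ 0 at y ∈ ∅; g ≡ 0 at y ∈ {1}; common: ∅.
  x = 9: f ≡ 0 at y ∈ ∅; g ≡ 0 at y ∈ {3}; common: ∅.
  x = 10: f ≡ 0 at y ∈ ∅; g ≡ 0 at y ∈ {3}; common: ∅.
Collecting: common zeros = {(1, 4)}, so the count is 1.
Comparison with the Bézout bound: 1 ≤ 2 = deg(f)·deg(g), as expected for curves with no common component (the affine F_11-count falls short of the bound because intersections may lie at infinity, over extension fields, or carry multiplicity).


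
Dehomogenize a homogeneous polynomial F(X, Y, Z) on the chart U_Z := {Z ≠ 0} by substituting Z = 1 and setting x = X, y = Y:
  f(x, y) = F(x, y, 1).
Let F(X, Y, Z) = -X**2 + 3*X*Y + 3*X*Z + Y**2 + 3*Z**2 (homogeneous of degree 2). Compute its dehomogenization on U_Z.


f(x, y) = -x**2 + 3*x*y + 3*x + y**2 + 3

On U_Z we set Z = 1. Each monomial c·X^i·Y^j·Z^k in F becomes c·x^i·y^j·1^k = c·x^i·y^j.
Substituting Z = 1: F(X, Y, 1) = -x**2 + 3*x*y + 3*x + y**2 + 3.
Note: deg(f) ≤ deg(F) = 2; strict inequality happens when F is divisible by Z (lost terms).


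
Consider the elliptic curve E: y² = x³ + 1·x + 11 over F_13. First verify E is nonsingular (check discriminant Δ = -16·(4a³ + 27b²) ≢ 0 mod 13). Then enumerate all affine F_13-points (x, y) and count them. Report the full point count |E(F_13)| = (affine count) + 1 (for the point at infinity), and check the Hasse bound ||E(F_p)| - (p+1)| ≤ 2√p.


Affine points = {(1, 0), (4, 1), (4, 12), (6, 5), (6, 8), (7, 6), (7, 7), (11, 1), (11, 12), (12, 3), (12, 10)}; affine count = 11; |E(F_13)| = 12.

Discriminant check: Δ ∝ 4a³ + 27b² = 4·1³ + 27·11² = 4·1 + 27·121 ≡ 8 (mod 13). Nonzero ⇒ E is nonsingular.
For each x ∈ F_13, compute rhs = x³ + 1·x + 11 mod 13, then count y ∈ F_13 with y² ≡ rhs.
  x = 0: rhs = 11, matching y values: none (0 points).
  x = 1: rhs = 0, matching y values: 0 (1 points).
  x = 2: rhs = 8, matching y values: none (0 points).
  x = 3: rhs = 2, matching y values: none (0 points).
  x = 4: rhs = 1, matching y values: 1, 12 (2 points).
  x = 5: rhs = 11, matching y values: none (0 points).
  x = 6: rhs = 12, matching y values: 5, 8 (2 points).
  x = 7: rhs = 10, matching y values: 6, 7 (2 points).
  x = 8: rhs = 11, matching y values: none (0 points).
  x = 9: rhs = 8, matching y values: none (0 points).
  x = 10: rhs = 7, matching y values: none (0 points).
  x = 11: rhs = 1, matching y values: 1, 12 (2 points).
  x = 12: rhs = 9, matching y values: 3, 10 (2 points).
Total affine count: 11.
Full point count |E(F_13)| = 11 + 1 = 12.
Hasse bound: |12 − (13+1)| = |-2| = 2 ≤ 2√13 ≈ 7.2111 ✓.


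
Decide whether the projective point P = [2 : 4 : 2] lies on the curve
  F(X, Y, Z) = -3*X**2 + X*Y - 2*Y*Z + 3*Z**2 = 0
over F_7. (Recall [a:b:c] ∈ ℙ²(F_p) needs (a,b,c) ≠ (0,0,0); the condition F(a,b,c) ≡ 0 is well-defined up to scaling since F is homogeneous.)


F(2,4,2) ≡ 6 (mod 7); P is NOT on the curve.

Evaluate F(2, 4, 2) term-by-term (mod 7).
  -3*X**2 ↦ -3·4·1·1 = -12
  X*Y ↦ 1·2·4·1 = 8
  -2*Y*Z ↦ -2·1·4·2 = -16
  3*Z**2 ↦ 3·1·1·4 = 12
Sum: F(2, 4, 2) = (-12) + (8) + (-16) + (12) = -8.
Reducing mod 7: -8 ≡ 6 (mod 7).
Since F(a, b, c) ≡ 6 ≠ 0 (mod 7), P does NOT lie on the curve.


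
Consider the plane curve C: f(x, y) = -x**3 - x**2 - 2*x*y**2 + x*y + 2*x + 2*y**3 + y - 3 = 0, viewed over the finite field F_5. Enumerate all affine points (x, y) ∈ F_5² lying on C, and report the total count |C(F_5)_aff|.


Affine F_5-points: {(0, 1), (0, 2), (2, 1), (2, 2), (2, 4), (3, 4), (4, 0), (4, 4)}; count = 8.

For each of the 25 pairs (x, y) ∈ F_5², evaluate f(x, y) mod 5. Record the zeros.
  x = 0: [0↦2, 1↦0, 2↦0, 3↦4, 4↦4]  zeros at y ∈ {1, 2}
  x = 1: [0↦2, 1↦4, 2↦4, 3↦4, 4↦1]  zeros at y ∈ ∅
  x = 2: [0↦4, 1↦0, 2↦0, 3↦1, 4↦0]  zeros at y ∈ {1, 2, 4}
  x = 3: [0↦2, 1↦2, 2↦2, 3↦4, 4↦0]  zeros at y ∈ {4}
  x = 4: [0↦0, 1↦4, 2↦4, 3↦2, 4↦0]  zeros at y ∈ {0, 4}
Collecting zeros: affine points = {(0, 1), (0, 2), (2, 1), (2, 2), (2, 4), (3, 4), (4, 0), (4, 4)}.
Total count |C(F_5)_aff| = 8.


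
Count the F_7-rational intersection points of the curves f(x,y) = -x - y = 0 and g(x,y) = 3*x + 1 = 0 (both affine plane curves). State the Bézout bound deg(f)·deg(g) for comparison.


Common zeros: {(2, 5)}; count = 1; Bézout bound = 1.

deg(f) = 1, deg(g) = 1, so Bézout bound = 1.
Scan x ∈ F_7. For each x, list the y ∈ F_7 with f(x, y) ≡ 0 and those with g(x, y) ≡ 0 (mod 7); the common zeros in that column are the intersection.
  x = 0: f ≡ 0 at y ∈ {0}; g ≡ 0 at y ∈ ∅; common: ∅.
  x = 1: f ≡ 0 at y ∈ {6}; g ≡ 0 at y ∈ ∅; common: ∅.
  x = 2: f ≡ 0 at y ∈ {5}; g ≡ 0 at y ∈ {0, 1, 2, 3, 4, 5, 6}; common: {5}.
  x = 3: f ≡ 0 at y ∈ {4}; g ≡ 0 at y ∈ ∅; common: ∅.
  x = 4: f ≡ 0 at y ∈ {3}; g ≡ 0 at y ∈ ∅; common: ∅.
  x = 5: f ≡ 0 at y ∈ {2}; g ≡ 0 at y ∈ ∅; common: ∅.
  x = 6: f ≡ 0 at y ∈ {1}; g ≡ 0 at y ∈ ∅; common: ∅.
Collecting: common zeros = {(2, 5)}, so the count is 1.
Comparison with the Bézout bound: 1 ≤ 1 = deg(f)·deg(g), as expected for curves with no common component (the bound is attained).


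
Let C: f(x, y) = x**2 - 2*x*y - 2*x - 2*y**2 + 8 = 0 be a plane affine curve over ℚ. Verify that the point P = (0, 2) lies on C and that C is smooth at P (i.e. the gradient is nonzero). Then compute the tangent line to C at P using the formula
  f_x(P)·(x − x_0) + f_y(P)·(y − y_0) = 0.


Tangent line at P: -6*x - 8*y + 16 = 0.

Step 1: f(0, 2) = 0, so P lies on C.
Step 2: partial derivatives
  f_x(x, y) = 2*x - 2*y - 2, f_y(x, y) = -2*x - 4*y.
  f_x(P) = -6, f_y(P) = -8 (gradient nonzero, so P is smooth).
Step 3: tangent line at P: -6·(x − 0) + -8·(y − 2) = 0.
Expanding: -6*x - 8*y + 16 = 0.


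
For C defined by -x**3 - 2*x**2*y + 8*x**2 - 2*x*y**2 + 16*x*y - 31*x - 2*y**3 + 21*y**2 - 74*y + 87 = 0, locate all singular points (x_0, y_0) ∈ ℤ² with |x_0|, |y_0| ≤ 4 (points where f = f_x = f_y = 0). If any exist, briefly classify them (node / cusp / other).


Singular points: {(1, 3)}; classification: node.

Compute partial derivatives:
  f_x = -3*x**2 - 4*x*y + 16*x - 2*y**2 + 16*y - 31.
  f_y = -2*x**2 - 4*x*y + 16*x - 6*y**2 + 42*y - 74.
Scan x_0 ∈ {−4, ..., 4}. For each x_0, f_y(x_0, y) is a polynomial in y; find its integer roots y ∈ {−4, ..., 4}, then test f_x and f at those candidates.
  x = -4: f_y(-4, y) = -6*y**2 + 58*y - 170; no integer root y with |y| ≤ 4.
  x = -3: f_y(-3, y) = -6*y**2 + 54*y - 140; no integer root y with |y| ≤ 4.
  x = -2: f_y(-2, y) = -6*y**2 + 50*y - 114; no integer root y with |y| ≤ 4.
  x = -1: f_y(-1, y) = -6*y**2 + 46*y - 92; no integer root y with |y| ≤ 4.
  x = 0: f_y(0, y) = -6*y**2 + 42*y - 74; no integer root y with |y| ≤ 4.
  x = 1: f_y(1, y) = -6*y**2 + 38*y - 60; vanishes at y ∈ {3}. (1, 3): f_x = 0, f = 0 — SINGULAR.
  x = 2: f_y(2, y) = -6*y**2 + 34*y - 50; no integer root y with |y| ≤ 4.
  x = 3: f_y(3, y) = -6*y**2 + 30*y - 44; no integer root y with |y| ≤ 4.
  x = 4: f_y(4, y) = -6*y**2 + 26*y - 42; no integer root y with |y| ≤ 4.
Only singular point on the grid: (1, 3).
Classify: substitute x = 1 + u, y = 3 + v and expand: f = -u**3 - 2*u**2*v - u**2 - 2*u*v**2 - 2*v**3 + v**2.
No constant or linear terms (consistent with a singular point). Quadratic part: -u**2 + v**2. Cubic part: -u**3 - 2*u**2*v - 2*u*v**2 - 2*v**3.
The quadratic part v**2 - u**2 = (v − u)(v + u) splits into two distinct linear factors, so there are two distinct tangent lines y − 3 = ±(x − 1) — this is a node (ordinary double point).
Classification: node.


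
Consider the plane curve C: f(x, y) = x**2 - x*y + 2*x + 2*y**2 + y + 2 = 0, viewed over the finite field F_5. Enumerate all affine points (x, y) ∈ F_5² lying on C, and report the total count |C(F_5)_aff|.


Affine F_5-points: {(0, 1), (1, 0), (2, 0), (2, 3), (4, 1), (4, 3)}; count = 6.

For each of the 25 pairs (x, y) ∈ F_5², evaluate f(x, y) mod 5. Record the zeros.
  x = 0: [0↦2, 1↦0, 2↦2, 3↦3, 4↦3]  zeros at y ∈ {1}
  x = 1: [0↦0, 1↦2, 2↦3, 3↦3, 4↦2]  zeros at y ∈ {0}
  x = 2: [0↦0, 1↦1, 2↦1, 3↦0, 4↦3]  zeros at y ∈ {0, 3}
  x = 3: [0↦2, 1↦2, 2↦1, 3↦4, 4↦1]  zeros at y ∈ ∅
  x = 4: [0↦1, 1↦0, 2↦3, 3↦0, 4↦1]  zeros at y ∈ {1, 3}
Collecting zeros: affine points = {(0, 1), (1, 0), (2, 0), (2, 3), (4, 1), (4, 3)}.
Total count |C(F_5)_aff| = 6.


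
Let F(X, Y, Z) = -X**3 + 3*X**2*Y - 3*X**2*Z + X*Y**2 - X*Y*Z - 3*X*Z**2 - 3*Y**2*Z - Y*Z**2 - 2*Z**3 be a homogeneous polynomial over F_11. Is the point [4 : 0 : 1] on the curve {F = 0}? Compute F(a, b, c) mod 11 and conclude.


F(4,0,1) ≡ 6 (mod 11); P is NOT on the curve.

Evaluate F(4, 0, 1) term-by-term (mod 11).
  -X**3 ↦ -1·64·1·1 = -64
  3*X**2*Y ↦ 3·16·0·1 = 0
  -3*X**2*Z ↦ -3·16·1·1 = -48
  X*Y**2 ↦ 1·4·0·1 = 0
  -X*Y*Z ↦ -1·4·0·1 = 0
  -3*X*Z**2 ↦ -3·4·1·1 = -12
  -3*Y**2*Z ↦ -3·1·0·1 = 0
  -Y*Z**2 ↦ -1·1·0·1 = 0
  -2*Z**3 ↦ -2·1·1·1 = -2
Sum: F(4, 0, 1) = (-64) + (0) + (-48) + (0) + (0) + (-12) + (0) + (0) + (-2) = -126.
Reducing mod 11: -126 ≡ 6 (mod 11).
Since F(a, b, c) ≡ 6 ≠ 0 (mod 11), P does NOT lie on the curve.


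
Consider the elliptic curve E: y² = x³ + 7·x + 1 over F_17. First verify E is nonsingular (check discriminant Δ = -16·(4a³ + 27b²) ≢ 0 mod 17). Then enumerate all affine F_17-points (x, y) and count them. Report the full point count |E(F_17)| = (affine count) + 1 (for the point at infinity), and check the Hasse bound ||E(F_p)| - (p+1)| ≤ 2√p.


Affine points = {(0, 1), (0, 16), (1, 3), (1, 14), (3, 7), (3, 10), (4, 5), (4, 12), (5, 5), (5, 12), (6, 2), (6, 15), (7, 6), (7, 11), (8, 5), (8, 12), (10, 0), (11, 7), (11, 10), (14, 2), (14, 15), (15, 8), (15, 9)}; affine count = 23; |E(F_17)| = 24.

Discriminant check: Δ ∝ 4a³ + 27b² = 4·7³ + 27·1² = 4·343 + 27·1 ≡ 5 (mod 17). Nonzero ⇒ E is nonsingular.
For each x ∈ F_17, compute rhs = x³ + 7·x + 1 mod 17, then count y ∈ F_17 with y² ≡ rhs.
  x = 0: rhs = 1, matching y values: 1, 16 (2 points).
  x = 1: rhs = 9, matching y values: 3, 14 (2 points).
  x = 2: rhs = 6, matching y values: none (0 points).
  x = 3: rhs = 15, matching y values: 7, 10 (2 points).
  x = 4: rhs = 8, matching y values: 5, 12 (2 points).
  x = 5: rhs = 8, matching y values: 5, 12 (2 points).
  x = 6: rhs = 4, matching y values: 2, 15 (2 points).
  x = 7: rhs = 2, matching y values: 6, 11 (2 points).
  x = 8: rhs = 8, matching y values: 5, 12 (2 points).
  x = 9: rhs = 11, matching y values: none (0 points).
  x = 10: rhs = 0, matching y values: 0 (1 points).
  x = 11: rhs = 15, matching y values: 7, 10 (2 points).
  x = 12: rhs = 11, matching y values: none (0 points).
  x = 13: rhs = 11, matching y values: none (0 points).
  x = 14: rhs = 4, matching y values: 2, 15 (2 points).
  x = 15: rhs = 13, matching y values: 8, 9 (2 points).
  x = 16: rhs = 10, matching y values: none (0 points).
Total affine count: 23.
Full point count |E(F_17)| = 23 + 1 = 24.
Hasse bound: |24 − (17+1)| = |6| = 6 ≤ 2√17 ≈ 8.2462 ✓.
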